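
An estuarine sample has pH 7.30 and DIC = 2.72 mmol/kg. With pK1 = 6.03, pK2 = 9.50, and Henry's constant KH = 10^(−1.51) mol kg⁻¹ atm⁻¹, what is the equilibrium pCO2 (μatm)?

α₀ = 1 / (1 + K1/[H⁺] + K1K2/[H⁺]²) = 1 / (1 + 10^+1.27 + 10^-0.93)
   = 1 / (1 + 18.621 + 0.11749) = 1/19.738 = 0.05066
[CO2*] = α₀ × DIC = 0.05066 × 2.72 = 0.1378 mmol/kg
pCO2 = [CO2*]/KH = 1.378×10^-4 / 3.090×10^-2 = 4460 μatm

pCO2 = 4460 μatm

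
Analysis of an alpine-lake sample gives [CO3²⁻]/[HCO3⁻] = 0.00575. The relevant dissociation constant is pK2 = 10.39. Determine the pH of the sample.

pH = 8.15

From K2 = [H⁺][CO3²⁻]/[HCO3⁻]:  pH = pK2 + log₁₀([CO3²⁻]/[HCO3⁻])
log₁₀(0.00575) = -2.240
pH = 10.39 + (-2.240) = 8.15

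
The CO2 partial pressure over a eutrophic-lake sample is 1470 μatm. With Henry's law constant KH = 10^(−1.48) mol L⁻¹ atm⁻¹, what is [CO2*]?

[CO2*] = 48.7 μmol/L

KH = 10^(−1.48) = 3.311×10^-2 mol L⁻¹ atm⁻¹
[CO2*] = KH · pCO2 = 3.311×10^-2 × 1470×10^-6 atm = 4.87×10^-5 mol/L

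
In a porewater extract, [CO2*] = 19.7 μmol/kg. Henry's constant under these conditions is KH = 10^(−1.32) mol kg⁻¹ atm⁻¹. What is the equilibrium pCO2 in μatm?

pCO2 = 412 μatm

KH = 10^(−1.32) = 4.786×10^-2 mol kg⁻¹ atm⁻¹
pCO2 = [CO2*]/KH = 19.7×10^-6 / 4.786×10^-2 = 4.12×10^-4 atm = 412 μatm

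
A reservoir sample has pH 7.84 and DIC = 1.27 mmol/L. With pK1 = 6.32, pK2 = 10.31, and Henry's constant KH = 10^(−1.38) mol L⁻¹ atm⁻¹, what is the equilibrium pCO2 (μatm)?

α₀ = 1 / (1 + K1/[H⁺] + K1K2/[H⁺]²) = 1 / (1 + 10^+1.52 + 10^-0.95)
   = 1 / (1 + 33.113 + 0.11220) = 1/34.225 = 0.02922
[CO2*] = α₀ × DIC = 0.02922 × 1.27 = 0.03711 mmol/L
pCO2 = [CO2*]/KH = 3.711×10^-5 / 4.169×10^-2 = 890 μatm

pCO2 = 890 μatm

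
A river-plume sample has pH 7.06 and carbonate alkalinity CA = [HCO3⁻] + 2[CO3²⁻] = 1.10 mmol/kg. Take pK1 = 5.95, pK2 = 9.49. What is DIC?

CA = [HCO3⁻] + 2[CO3²⁻] = (α₁ + 2α₂)·DIC
At pH 7.06: [H⁺]/K1 = 10^-1.11 = 0.077625, K2/[H⁺] = 10^-2.43 = 0.0037154
α₁ = 1/(1 + 0.077625 + 0.0037154) = 1/1.0813 = 0.9248; α₂ = α₁·K2/[H⁺] = 0.003436
α₁ + 2α₂ = 0.9317
DIC = CA / (α₁ + 2α₂) = 1.10 / 0.9317 = 1.18 mmol/kg

DIC = 1.18 mmol/kg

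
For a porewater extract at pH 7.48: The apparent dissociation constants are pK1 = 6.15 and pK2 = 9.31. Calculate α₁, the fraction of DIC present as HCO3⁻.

α₁ = 0.942

α₁ = 1 / (1 + [H⁺]/K1 + K2/[H⁺]) = 1 / (1 + 10^-1.33 + 10^-1.83)
   = 1 / (1 + 0.046774 + 0.014791) = 1/1.0616 = 0.9420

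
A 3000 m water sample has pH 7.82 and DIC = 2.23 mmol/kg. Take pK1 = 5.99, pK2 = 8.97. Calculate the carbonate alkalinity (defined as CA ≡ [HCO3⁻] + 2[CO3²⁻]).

CA = [HCO3⁻] + 2[CO3²⁻] = (α₁ + 2α₂)·DIC
At pH 7.82: [H⁺]/K1 = 10^-1.83 = 0.014791, K2/[H⁺] = 10^-1.15 = 0.070795
α₁ = 1/(1 + 0.014791 + 0.070795) = 1/1.0856 = 0.9212; α₂ = α₁·K2/[H⁺] = 0.06521
α₁ + 2α₂ = 1.0516
CA = 1.0516 × 2.23 = 2.35 mmol/kg

CA = 2.35 mmol/kg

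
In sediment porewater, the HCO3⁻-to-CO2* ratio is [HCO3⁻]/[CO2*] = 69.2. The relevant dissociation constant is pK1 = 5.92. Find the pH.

pH = 7.76

From K1 = [H⁺][HCO3⁻]/[CO2*]:  pH = pK1 + log₁₀([HCO3⁻]/[CO2*])
log₁₀(69.2) = +1.840
pH = 5.92 + (+1.840) = 7.76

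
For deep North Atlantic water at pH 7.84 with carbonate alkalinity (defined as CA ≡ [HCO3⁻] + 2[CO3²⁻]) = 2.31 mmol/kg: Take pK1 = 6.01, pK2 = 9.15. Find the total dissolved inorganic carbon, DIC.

CA = [HCO3⁻] + 2[CO3²⁻] = (α₁ + 2α₂)·DIC
At pH 7.84: [H⁺]/K1 = 10^-1.83 = 0.014791, K2/[H⁺] = 10^-1.31 = 0.048978
α₁ = 1/(1 + 0.014791 + 0.048978) = 1/1.0638 = 0.9401; α₂ = α₁·K2/[H⁺] = 0.04604
α₁ + 2α₂ = 1.0321
DIC = CA / (α₁ + 2α₂) = 2.31 / 1.0321 = 2.24 mmol/kg

DIC = 2.24 mmol/kg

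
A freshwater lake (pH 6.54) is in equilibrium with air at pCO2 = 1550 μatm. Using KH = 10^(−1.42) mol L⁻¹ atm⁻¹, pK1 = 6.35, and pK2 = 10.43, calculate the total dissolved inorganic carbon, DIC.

[CO2*] = KH · pCO2 = 10^(−1.42) × 1550×10^-6 = 5.893×10^-5 mol/L
α₀ = 1/(1 + K1/[H⁺] + K1K2/[H⁺]²) = 1/(1 + 10^+0.19 + 10^-3.70) = 0.3923
DIC = [CO2*]/α₀ = 5.893×10^-5 / 0.3923 = 0.150 mmol/L

DIC = 0.150 mmol/L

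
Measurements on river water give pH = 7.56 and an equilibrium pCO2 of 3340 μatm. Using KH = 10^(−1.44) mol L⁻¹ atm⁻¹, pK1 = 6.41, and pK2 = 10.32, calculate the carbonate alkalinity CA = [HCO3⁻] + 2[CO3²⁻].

[CO2*] = KH · pCO2 = 10^(−1.44) × 3340×10^-6 = 1.213×10^-4 mol/L
α₀ = 1/(1 + K1/[H⁺] + K1K2/[H⁺]²) = 1/(1 + 10^+1.15 + 10^-1.61) = 0.06601
DIC = [CO2*]/α₀ = 1.213×10^-4 / 0.06601 = 1.837 mmol/L
CA = (α₁ + 2α₂)·DIC = (0.9324 + 2×0.001620) × 1.837 = 1.72 mmol/L

CA = 1.72 mmol/L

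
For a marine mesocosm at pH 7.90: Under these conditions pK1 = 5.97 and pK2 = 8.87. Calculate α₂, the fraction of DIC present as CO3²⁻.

α₂ = 1 / (1 + [H⁺]/K2 + [H⁺]²/(K1K2)) = 1 / (1 + 10^+0.97 + 10^-0.96)
   = 1 / (1 + 9.3325 + 0.10965) = 1/10.442 = 0.09577

α₂ = 0.0958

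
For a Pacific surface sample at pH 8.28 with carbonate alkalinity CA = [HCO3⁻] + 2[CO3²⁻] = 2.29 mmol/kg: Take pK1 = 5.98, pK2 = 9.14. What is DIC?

CA = [HCO3⁻] + 2[CO3²⁻] = (α₁ + 2α₂)·DIC
At pH 8.28: [H⁺]/K1 = 10^-2.30 = 0.0050119, K2/[H⁺] = 10^-0.86 = 0.13804
α₁ = 1/(1 + 0.0050119 + 0.13804) = 1/1.1431 = 0.8749; α₂ = α₁·K2/[H⁺] = 0.1208
α₁ + 2α₂ = 1.1164
DIC = CA / (α₁ + 2α₂) = 2.29 / 1.1164 = 2.05 mmol/kg

DIC = 2.05 mmol/kg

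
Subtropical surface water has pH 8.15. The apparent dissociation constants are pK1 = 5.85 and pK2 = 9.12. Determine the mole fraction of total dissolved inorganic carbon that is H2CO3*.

α₀ = 0.00451

α₀ = 1 / (1 + K1/[H⁺] + K1K2/[H⁺]²) = 1 / (1 + 10^+2.30 + 10^+1.33)
   = 1 / (1 + 199.53 + 21.380) = 1/221.91 = 0.004506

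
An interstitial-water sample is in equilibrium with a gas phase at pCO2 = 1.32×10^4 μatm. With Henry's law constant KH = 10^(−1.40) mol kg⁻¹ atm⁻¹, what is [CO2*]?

[CO2*] = 526 μmol/kg

KH = 10^(−1.40) = 3.981×10^-2 mol kg⁻¹ atm⁻¹
[CO2*] = KH · pCO2 = 3.981×10^-2 × 1.32×10^4×10^-6 atm = 5.26×10^-4 mol/kg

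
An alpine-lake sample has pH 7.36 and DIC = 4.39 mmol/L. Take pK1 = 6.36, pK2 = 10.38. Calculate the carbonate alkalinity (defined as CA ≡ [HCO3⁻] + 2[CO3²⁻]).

CA = 4.00 mmol/L

CA = [HCO3⁻] + 2[CO3²⁻] = (α₁ + 2α₂)·DIC
At pH 7.36: [H⁺]/K1 = 10^-1.00 = 0.10000, K2/[H⁺] = 10^-3.02 = 0.00095499
α₁ = 1/(1 + 0.10000 + 0.00095499) = 1/1.1010 = 0.9083; α₂ = α₁·K2/[H⁺] = 0.0008674
α₁ + 2α₂ = 0.9100
CA = 0.9100 × 4.39 = 4.00 mmol/L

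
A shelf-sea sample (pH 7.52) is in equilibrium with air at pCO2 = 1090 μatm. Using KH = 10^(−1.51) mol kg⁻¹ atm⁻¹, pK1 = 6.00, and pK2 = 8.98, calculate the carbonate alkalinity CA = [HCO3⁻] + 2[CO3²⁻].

[CO2*] = KH · pCO2 = 10^(−1.51) × 1090×10^-6 = 3.368×10^-5 mol/kg
α₀ = 1/(1 + K1/[H⁺] + K1K2/[H⁺]²) = 1/(1 + 10^+1.52 + 10^+0.06) = 0.02836
DIC = [CO2*]/α₀ = 3.368×10^-5 / 0.02836 = 1.188 mmol/kg
CA = (α₁ + 2α₂)·DIC = (0.9391 + 2×0.03256) × 1.188 = 1.19 mmol/kg

CA = 1.19 mmol/kg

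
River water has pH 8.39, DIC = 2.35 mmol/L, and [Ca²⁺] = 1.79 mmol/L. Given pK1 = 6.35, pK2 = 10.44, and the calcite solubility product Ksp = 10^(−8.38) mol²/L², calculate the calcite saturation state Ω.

Ω = 8.83

α₂ = 1 / (1 + [H⁺]/K2 + [H⁺]²/(K1K2)) = 1 / (1 + 10^+2.05 + 10^+0.01)
   = 1 / (1 + 112.20 + 1.0233) = 1/114.23 = 0.008755
[CO3²⁻] = α₂ × DIC = 0.008755 × 2.35 = 0.02057 mmol/L
Ksp = 10^(−8.38) = 4.169×10^-9
Ω = [Ca²⁺][CO3²⁻]/Ksp = (1.79×10^-3)(2.057×10^-5) / 4.169×10^-9 = 8.83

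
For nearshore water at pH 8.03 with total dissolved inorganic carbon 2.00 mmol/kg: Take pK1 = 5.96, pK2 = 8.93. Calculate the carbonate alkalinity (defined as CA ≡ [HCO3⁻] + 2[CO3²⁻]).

CA = [HCO3⁻] + 2[CO3²⁻] = (α₁ + 2α₂)·DIC
At pH 8.03: [H⁺]/K1 = 10^-2.07 = 0.0085114, K2/[H⁺] = 10^-0.90 = 0.12589
α₁ = 1/(1 + 0.0085114 + 0.12589) = 1/1.1344 = 0.8815; α₂ = α₁·K2/[H⁺] = 0.1110
α₁ + 2α₂ = 1.1035
CA = 1.1035 × 2.00 = 2.21 mmol/kg

CA = 2.21 mmol/kg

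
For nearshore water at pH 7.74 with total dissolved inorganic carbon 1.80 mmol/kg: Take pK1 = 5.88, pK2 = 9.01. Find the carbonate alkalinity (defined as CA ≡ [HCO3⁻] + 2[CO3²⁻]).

CA = 1.87 mmol/kg

CA = [HCO3⁻] + 2[CO3²⁻] = (α₁ + 2α₂)·DIC
At pH 7.74: [H⁺]/K1 = 10^-1.86 = 0.013804, K2/[H⁺] = 10^-1.27 = 0.053703
α₁ = 1/(1 + 0.013804 + 0.053703) = 1/1.0675 = 0.9368; α₂ = α₁·K2/[H⁺] = 0.05031
α₁ + 2α₂ = 1.0374
CA = 1.0374 × 1.80 = 1.87 mmol/kg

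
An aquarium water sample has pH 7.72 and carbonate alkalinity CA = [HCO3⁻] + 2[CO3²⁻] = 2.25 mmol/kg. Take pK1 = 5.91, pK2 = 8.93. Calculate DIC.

CA = [HCO3⁻] + 2[CO3²⁻] = (α₁ + 2α₂)·DIC
At pH 7.72: [H⁺]/K1 = 10^-1.81 = 0.015488, K2/[H⁺] = 10^-1.21 = 0.061660
α₁ = 1/(1 + 0.015488 + 0.061660) = 1/1.0771 = 0.9284; α₂ = α₁·K2/[H⁺] = 0.05724
α₁ + 2α₂ = 1.0429
DIC = CA / (α₁ + 2α₂) = 2.25 / 1.0429 = 2.16 mmol/kg

DIC = 2.16 mmol/kg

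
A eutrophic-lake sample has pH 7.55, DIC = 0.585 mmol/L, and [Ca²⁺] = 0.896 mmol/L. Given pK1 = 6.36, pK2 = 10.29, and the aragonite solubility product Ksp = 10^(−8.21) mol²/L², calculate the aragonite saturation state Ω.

Ω = 0.145

α₂ = 1 / (1 + [H⁺]/K2 + [H⁺]²/(K1K2)) = 1 / (1 + 10^+2.74 + 10^+1.55)
   = 1 / (1 + 549.54 + 35.481) = 1/586.02 = 0.001706
[CO3²⁻] = α₂ × DIC = 0.001706 × 0.585 = 0.0009983 mmol/L = 0.9983 μmol/L
Ksp = 10^(−8.21) = 6.166×10^-9
Ω = [Ca²⁺][CO3²⁻]/Ksp = (0.896×10^-3)(9.983×10^-7) / 6.166×10^-9 = 0.145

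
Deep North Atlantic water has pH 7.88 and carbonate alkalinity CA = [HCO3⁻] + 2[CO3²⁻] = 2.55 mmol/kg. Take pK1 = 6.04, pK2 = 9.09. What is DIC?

DIC = 2.44 mmol/kg

CA = [HCO3⁻] + 2[CO3²⁻] = (α₁ + 2α₂)·DIC
At pH 7.88: [H⁺]/K1 = 10^-1.84 = 0.014454, K2/[H⁺] = 10^-1.21 = 0.061660
α₁ = 1/(1 + 0.014454 + 0.061660) = 1/1.0761 = 0.9293; α₂ = α₁·K2/[H⁺] = 0.05730
α₁ + 2α₂ = 1.0439
DIC = CA / (α₁ + 2α₂) = 2.55 / 1.0439 = 2.44 mmol/kg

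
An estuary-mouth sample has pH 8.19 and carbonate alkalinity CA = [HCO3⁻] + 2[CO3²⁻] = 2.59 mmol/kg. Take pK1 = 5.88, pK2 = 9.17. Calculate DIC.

DIC = 2.38 mmol/kg

CA = [HCO3⁻] + 2[CO3²⁻] = (α₁ + 2α₂)·DIC
At pH 8.19: [H⁺]/K1 = 10^-2.31 = 0.0048978, K2/[H⁺] = 10^-0.98 = 0.10471
α₁ = 1/(1 + 0.0048978 + 0.10471) = 1/1.1096 = 0.9012; α₂ = α₁·K2/[H⁺] = 0.09437
α₁ + 2α₂ = 1.0900
DIC = CA / (α₁ + 2α₂) = 2.59 / 1.0900 = 2.38 mmol/kg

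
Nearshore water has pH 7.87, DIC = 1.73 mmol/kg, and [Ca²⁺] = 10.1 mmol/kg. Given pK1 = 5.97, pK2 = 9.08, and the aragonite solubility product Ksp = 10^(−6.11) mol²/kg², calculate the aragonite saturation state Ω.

α₂ = 1 / (1 + [H⁺]/K2 + [H⁺]²/(K1K2)) = 1 / (1 + 10^+1.21 + 10^-0.69)
   = 1 / (1 + 16.218 + 0.20417) = 1/17.422 = 0.05740
[CO3²⁻] = α₂ × DIC = 0.05740 × 1.73 = 0.09930 mmol/kg
Ksp = 10^(−6.11) = 7.762×10^-7
Ω = [Ca²⁺][CO3²⁻]/Ksp = (10.1×10^-3)(9.930×10^-5) / 7.762×10^-7 = 1.29

Ω = 1.29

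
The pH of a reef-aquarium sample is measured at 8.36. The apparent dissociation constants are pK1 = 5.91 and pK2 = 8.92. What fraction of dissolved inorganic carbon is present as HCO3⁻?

α₁ = 1 / (1 + [H⁺]/K1 + K2/[H⁺]) = 1 / (1 + 10^-2.45 + 10^-0.56)
   = 1 / (1 + 0.0035481 + 0.27542) = 1/1.2790 = 0.7819

α₁ = 0.782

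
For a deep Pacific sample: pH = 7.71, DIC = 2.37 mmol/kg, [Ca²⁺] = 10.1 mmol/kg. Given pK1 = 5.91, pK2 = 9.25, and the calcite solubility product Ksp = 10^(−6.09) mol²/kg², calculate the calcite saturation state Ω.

α₂ = 1 / (1 + [H⁺]/K2 + [H⁺]²/(K1K2)) = 1 / (1 + 10^+1.54 + 10^-0.26)
   = 1 / (1 + 34.674 + 0.54954) = 1/36.223 = 0.02761
[CO3²⁻] = α₂ × DIC = 0.02761 × 2.37 = 0.06543 mmol/kg
Ksp = 10^(−6.09) = 8.128×10^-7
Ω = [Ca²⁺][CO3²⁻]/Ksp = (10.1×10^-3)(6.543×10^-5) / 8.128×10^-7 = 0.813

Ω = 0.813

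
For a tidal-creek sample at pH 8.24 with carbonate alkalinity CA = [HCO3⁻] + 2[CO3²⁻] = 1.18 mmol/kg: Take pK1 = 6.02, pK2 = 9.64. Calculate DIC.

DIC = 1.14 mmol/kg

CA = [HCO3⁻] + 2[CO3²⁻] = (α₁ + 2α₂)·DIC
At pH 8.24: [H⁺]/K1 = 10^-2.22 = 0.0060256, K2/[H⁺] = 10^-1.40 = 0.039811
α₁ = 1/(1 + 0.0060256 + 0.039811) = 1/1.0458 = 0.9562; α₂ = α₁·K2/[H⁺] = 0.03807
α₁ + 2α₂ = 1.0323
DIC = CA / (α₁ + 2α₂) = 1.18 / 1.0323 = 1.14 mmol/kg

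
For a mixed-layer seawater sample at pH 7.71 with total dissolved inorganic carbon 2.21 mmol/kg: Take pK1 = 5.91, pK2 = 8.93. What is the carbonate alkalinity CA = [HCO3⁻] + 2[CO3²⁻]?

CA = [HCO3⁻] + 2[CO3²⁻] = (α₁ + 2α₂)·DIC
At pH 7.71: [H⁺]/K1 = 10^-1.80 = 0.015849, K2/[H⁺] = 10^-1.22 = 0.060256
α₁ = 1/(1 + 0.015849 + 0.060256) = 1/1.0761 = 0.9293; α₂ = α₁·K2/[H⁺] = 0.05599
α₁ + 2α₂ = 1.0413
CA = 1.0413 × 2.21 = 2.30 mmol/kg

CA = 2.30 mmol/kg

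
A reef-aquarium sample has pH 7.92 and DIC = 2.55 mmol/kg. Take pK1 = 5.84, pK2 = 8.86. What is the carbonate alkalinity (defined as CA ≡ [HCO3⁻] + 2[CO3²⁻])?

CA = 2.79 mmol/kg

CA = [HCO3⁻] + 2[CO3²⁻] = (α₁ + 2α₂)·DIC
At pH 7.92: [H⁺]/K1 = 10^-2.08 = 0.0083176, K2/[H⁺] = 10^-0.94 = 0.11482
α₁ = 1/(1 + 0.0083176 + 0.11482) = 1/1.1231 = 0.8904; α₂ = α₁·K2/[H⁺] = 0.1022
α₁ + 2α₂ = 1.0948
CA = 1.0948 × 2.55 = 2.79 mmol/kg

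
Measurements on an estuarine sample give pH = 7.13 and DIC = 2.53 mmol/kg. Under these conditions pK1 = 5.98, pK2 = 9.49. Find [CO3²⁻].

α₂ = 1 / (1 + [H⁺]/K2 + [H⁺]²/(K1K2)) = 1 / (1 + 10^+2.36 + 10^+1.21)
   = 1 / (1 + 229.09 + 16.218) = 1/246.30 = 0.004060
[CO3²⁻] = α₂ × DIC = 0.004060 × 2.53 = 0.0103 mmol/kg = 10.3 μmol/kg

[CO3²⁻] = 10.3 μmol/kg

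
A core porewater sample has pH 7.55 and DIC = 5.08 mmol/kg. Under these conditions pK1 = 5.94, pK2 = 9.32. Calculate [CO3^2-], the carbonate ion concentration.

[CO3²⁻] = 0.0828 mmol/kg

α₂ = 1 / (1 + [H⁺]/K2 + [H⁺]²/(K1K2)) = 1 / (1 + 10^+1.77 + 10^+0.16)
   = 1 / (1 + 58.884 + 1.4454) = 1/61.330 = 0.01631
[CO3²⁻] = α₂ × DIC = 0.01631 × 5.08 = 0.0828 mmol/kg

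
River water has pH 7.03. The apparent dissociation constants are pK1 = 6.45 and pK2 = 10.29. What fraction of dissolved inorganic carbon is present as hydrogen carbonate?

α₁ = 1 / (1 + [H⁺]/K1 + K2/[H⁺]) = 1 / (1 + 10^-0.58 + 10^-3.26)
   = 1 / (1 + 0.26303 + 0.00054954) = 1/1.2636 = 0.7914

α₁ = 0.791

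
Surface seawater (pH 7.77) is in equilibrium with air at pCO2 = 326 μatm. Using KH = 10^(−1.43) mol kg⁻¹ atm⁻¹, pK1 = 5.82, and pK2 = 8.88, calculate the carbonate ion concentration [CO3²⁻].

[CO2*] = KH · pCO2 = 10^(−1.43) × 326×10^-6 = 1.211×10^-5 mol/kg
α₀ = 1/(1 + K1/[H⁺] + K1K2/[H⁺]²) = 1/(1 + 10^+1.95 + 10^+0.84) = 0.01030
DIC = [CO2*]/α₀ = 1.211×10^-5 / 0.01030 = 1.175 mmol/kg
[CO3²⁻] = α₂·DIC; α₂ = 0.07129, so [CO3²⁻] = 0.07129 × 1.175 = 0.0838 mmol/kg

[CO3²⁻] = 0.0838 mmol/kg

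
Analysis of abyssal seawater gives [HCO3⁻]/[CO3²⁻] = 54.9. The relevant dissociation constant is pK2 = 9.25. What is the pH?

From K2 = [H⁺][CO3²⁻]/[HCO3⁻]:  pH = pK2 − log₁₀([HCO3⁻]/[CO3²⁻])
log₁₀(54.9) = +1.740
pH = 9.25 − (+1.740) = 7.51

pH = 7.51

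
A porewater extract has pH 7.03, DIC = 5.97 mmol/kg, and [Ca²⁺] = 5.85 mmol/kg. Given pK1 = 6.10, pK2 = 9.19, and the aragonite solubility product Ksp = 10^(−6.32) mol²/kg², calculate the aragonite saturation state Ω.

Ω = 0.449

α₂ = 1 / (1 + [H⁺]/K2 + [H⁺]²/(K1K2)) = 1 / (1 + 10^+2.16 + 10^+1.23)
   = 1 / (1 + 144.54 + 16.982) = 1/162.53 = 0.006153
[CO3²⁻] = α₂ × DIC = 0.006153 × 5.97 = 0.03673 mmol/kg
Ksp = 10^(−6.32) = 4.786×10^-7
Ω = [Ca²⁺][CO3²⁻]/Ksp = (5.85×10^-3)(3.673×10^-5) / 4.786×10^-7 = 0.449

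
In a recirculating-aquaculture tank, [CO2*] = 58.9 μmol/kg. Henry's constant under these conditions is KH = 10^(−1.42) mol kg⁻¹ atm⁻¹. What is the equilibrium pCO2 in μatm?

pCO2 = 1550 μatm

KH = 10^(−1.42) = 3.802×10^-2 mol kg⁻¹ atm⁻¹
pCO2 = [CO2*]/KH = 58.9×10^-6 / 3.802×10^-2 = 1.55×10^-3 atm = 1550 μatm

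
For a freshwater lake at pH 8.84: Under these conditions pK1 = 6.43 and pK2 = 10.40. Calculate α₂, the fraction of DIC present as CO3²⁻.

α₂ = 0.0267

α₂ = 1 / (1 + [H⁺]/K2 + [H⁺]²/(K1K2)) = 1 / (1 + 10^+1.56 + 10^-0.85)
   = 1 / (1 + 36.308 + 0.14125) = 1/37.449 = 0.02670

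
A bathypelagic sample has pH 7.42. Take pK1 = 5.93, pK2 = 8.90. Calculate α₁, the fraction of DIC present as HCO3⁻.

α₁ = 0.939

α₁ = 1 / (1 + [H⁺]/K1 + K2/[H⁺]) = 1 / (1 + 10^-1.49 + 10^-1.48)
   = 1 / (1 + 0.032359 + 0.033113) = 1/1.0655 = 0.9386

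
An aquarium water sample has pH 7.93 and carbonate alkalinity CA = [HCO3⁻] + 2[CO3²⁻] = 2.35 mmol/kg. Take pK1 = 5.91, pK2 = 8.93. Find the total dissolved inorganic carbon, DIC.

CA = [HCO3⁻] + 2[CO3²⁻] = (α₁ + 2α₂)·DIC
At pH 7.93: [H⁺]/K1 = 10^-2.02 = 0.0095499, K2/[H⁺] = 10^-1.00 = 0.10000
α₁ = 1/(1 + 0.0095499 + 0.10000) = 1/1.1095 = 0.9013; α₂ = α₁·K2/[H⁺] = 0.09013
α₁ + 2α₂ = 1.0815
DIC = CA / (α₁ + 2α₂) = 2.35 / 1.0815 = 2.17 mmol/kg

DIC = 2.17 mmol/kg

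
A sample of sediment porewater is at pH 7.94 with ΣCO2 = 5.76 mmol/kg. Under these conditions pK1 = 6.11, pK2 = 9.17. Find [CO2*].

[CO2*] = 0.0794 mmol/kg

α₀ = 1 / (1 + K1/[H⁺] + K1K2/[H⁺]²) = 1 / (1 + 10^+1.83 + 10^+0.60)
   = 1 / (1 + 67.608 + 3.9811) = 1/72.589 = 0.01378
[CO2*] = α₀ × DIC = 0.01378 × 5.76 = 0.0794 mmol/kg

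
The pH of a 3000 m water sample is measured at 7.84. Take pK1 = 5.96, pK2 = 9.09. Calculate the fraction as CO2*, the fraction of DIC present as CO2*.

α₀ = 1 / (1 + K1/[H⁺] + K1K2/[H⁺]²) = 1 / (1 + 10^+1.88 + 10^+0.63)
   = 1 / (1 + 75.858 + 4.2658) = 1/81.124 = 0.01233

α₀ = 0.0123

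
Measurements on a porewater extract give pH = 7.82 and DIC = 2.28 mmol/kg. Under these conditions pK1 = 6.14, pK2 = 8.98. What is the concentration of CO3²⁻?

α₂ = 1 / (1 + [H⁺]/K2 + [H⁺]²/(K1K2)) = 1 / (1 + 10^+1.16 + 10^-0.52)
   = 1 / (1 + 14.454 + 0.30200) = 1/15.756 = 0.06347
[CO3²⁻] = α₂ × DIC = 0.06347 × 2.28 = 0.145 mmol/kg

[CO3²⁻] = 0.145 mmol/kg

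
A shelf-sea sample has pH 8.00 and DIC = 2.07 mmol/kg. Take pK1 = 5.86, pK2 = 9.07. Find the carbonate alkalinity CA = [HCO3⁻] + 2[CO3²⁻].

CA = [HCO3⁻] + 2[CO3²⁻] = (α₁ + 2α₂)·DIC
At pH 8.00: [H⁺]/K1 = 10^-2.14 = 0.0072444, K2/[H⁺] = 10^-1.07 = 0.085114
α₁ = 1/(1 + 0.0072444 + 0.085114) = 1/1.0924 = 0.9155; α₂ = α₁·K2/[H⁺] = 0.07792
α₁ + 2α₂ = 1.0713
CA = 1.0713 × 2.07 = 2.22 mmol/kg

CA = 2.22 mmol/kg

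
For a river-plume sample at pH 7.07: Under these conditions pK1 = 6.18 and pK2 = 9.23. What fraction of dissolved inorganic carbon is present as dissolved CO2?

α₀ = 1 / (1 + K1/[H⁺] + K1K2/[H⁺]²) = 1 / (1 + 10^+0.89 + 10^-1.27)
   = 1 / (1 + 7.7625 + 0.053703) = 1/8.8162 = 0.1134

α₀ = 0.113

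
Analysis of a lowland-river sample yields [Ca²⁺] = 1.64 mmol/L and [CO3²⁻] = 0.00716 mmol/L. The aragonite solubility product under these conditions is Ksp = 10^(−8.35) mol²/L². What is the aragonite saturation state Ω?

Ω = 2.63

Ksp = 10^(−8.35) = 4.467×10^-9
Ω = [Ca²⁺][CO3²⁻]/Ksp = (1.64×10^-3)(0.00716×10^-3) / 4.467×10^-9 = 2.63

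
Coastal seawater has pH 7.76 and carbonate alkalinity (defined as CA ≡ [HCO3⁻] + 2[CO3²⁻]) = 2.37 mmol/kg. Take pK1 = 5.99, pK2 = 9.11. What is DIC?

DIC = 2.31 mmol/kg

CA = [HCO3⁻] + 2[CO3²⁻] = (α₁ + 2α₂)·DIC
At pH 7.76: [H⁺]/K1 = 10^-1.77 = 0.016982, K2/[H⁺] = 10^-1.35 = 0.044668
α₁ = 1/(1 + 0.016982 + 0.044668) = 1/1.0617 = 0.9419; α₂ = α₁·K2/[H⁺] = 0.04207
α₁ + 2α₂ = 1.0261
DIC = CA / (α₁ + 2α₂) = 2.37 / 1.0261 = 2.31 mmol/kg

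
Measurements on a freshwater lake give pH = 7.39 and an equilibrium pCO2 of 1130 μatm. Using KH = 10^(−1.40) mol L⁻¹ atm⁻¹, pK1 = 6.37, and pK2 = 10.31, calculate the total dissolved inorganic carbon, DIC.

[CO2*] = KH · pCO2 = 10^(−1.40) × 1130×10^-6 = 4.499×10^-5 mol/L
α₀ = 1/(1 + K1/[H⁺] + K1K2/[H⁺]²) = 1/(1 + 10^+1.02 + 10^-1.90) = 0.08708
DIC = [CO2*]/α₀ = 4.499×10^-5 / 0.08708 = 0.517 mmol/L

DIC = 0.517 mmol/L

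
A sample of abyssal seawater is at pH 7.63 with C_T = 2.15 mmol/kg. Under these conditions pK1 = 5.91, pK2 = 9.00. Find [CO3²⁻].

α₂ = 1 / (1 + [H⁺]/K2 + [H⁺]²/(K1K2)) = 1 / (1 + 10^+1.37 + 10^-0.35)
   = 1 / (1 + 23.442 + 0.44668) = 1/24.889 = 0.04018
[CO3²⁻] = α₂ × DIC = 0.04018 × 2.15 = 0.0864 mmol/kg

[CO3²⁻] = 0.0864 mmol/kg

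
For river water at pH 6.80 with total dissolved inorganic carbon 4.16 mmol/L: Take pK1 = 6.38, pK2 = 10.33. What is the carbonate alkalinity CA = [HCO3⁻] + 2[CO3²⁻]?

CA = 3.02 mmol/L

CA = [HCO3⁻] + 2[CO3²⁻] = (α₁ + 2α₂)·DIC
At pH 6.80: [H⁺]/K1 = 10^-0.42 = 0.38019, K2/[H⁺] = 10^-3.53 = 0.00029512
α₁ = 1/(1 + 0.38019 + 0.00029512) = 1/1.3805 = 0.7244; α₂ = α₁·K2/[H⁺] = 0.0002138
α₁ + 2α₂ = 0.7248
CA = 0.7248 × 4.16 = 3.02 mmol/L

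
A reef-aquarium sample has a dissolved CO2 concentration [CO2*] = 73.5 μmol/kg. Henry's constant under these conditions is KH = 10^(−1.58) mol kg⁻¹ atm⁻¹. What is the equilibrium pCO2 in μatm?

pCO2 = 2790 μatm

KH = 10^(−1.58) = 2.630×10^-2 mol kg⁻¹ atm⁻¹
pCO2 = [CO2*]/KH = 73.5×10^-6 / 2.630×10^-2 = 2.79×10^-3 atm = 2790 μatm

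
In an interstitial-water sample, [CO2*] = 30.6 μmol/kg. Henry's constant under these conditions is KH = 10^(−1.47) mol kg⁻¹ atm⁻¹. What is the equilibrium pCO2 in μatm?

KH = 10^(−1.47) = 3.388×10^-2 mol kg⁻¹ atm⁻¹
pCO2 = [CO2*]/KH = 30.6×10^-6 / 3.388×10^-2 = 9.03×10^-4 atm = 903 μatm

pCO2 = 903 μatm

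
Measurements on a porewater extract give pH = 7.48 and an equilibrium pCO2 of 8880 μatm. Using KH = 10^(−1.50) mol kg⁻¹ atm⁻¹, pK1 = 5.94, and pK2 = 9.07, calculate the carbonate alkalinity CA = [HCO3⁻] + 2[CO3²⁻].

[CO2*] = KH · pCO2 = 10^(−1.50) × 8880×10^-6 = 2.808×10^-4 mol/kg
α₀ = 1/(1 + K1/[H⁺] + K1K2/[H⁺]²) = 1/(1 + 10^+1.54 + 10^-0.05) = 0.02735
DIC = [CO2*]/α₀ = 2.808×10^-4 / 0.02735 = 10.27 mmol/kg
CA = (α₁ + 2α₂)·DIC = (0.9483 + 2×0.02437) × 10.27 = 10.2 mmol/kg

CA = 10.2 mmol/kg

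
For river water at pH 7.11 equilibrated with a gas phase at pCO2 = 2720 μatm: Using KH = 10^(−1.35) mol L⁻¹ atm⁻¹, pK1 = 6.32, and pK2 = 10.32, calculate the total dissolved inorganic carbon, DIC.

DIC = 0.871 mmol/L

[CO2*] = KH · pCO2 = 10^(−1.35) × 2720×10^-6 = 1.215×10^-4 mol/L
α₀ = 1/(1 + K1/[H⁺] + K1K2/[H⁺]²) = 1/(1 + 10^+0.79 + 10^-2.42) = 0.1395
DIC = [CO2*]/α₀ = 1.215×10^-4 / 0.1395 = 0.871 mmol/L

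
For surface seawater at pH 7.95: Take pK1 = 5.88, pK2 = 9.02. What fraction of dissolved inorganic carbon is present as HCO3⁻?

α₁ = 1 / (1 + [H⁺]/K1 + K2/[H⁺]) = 1 / (1 + 10^-2.07 + 10^-1.07)
   = 1 / (1 + 0.0085114 + 0.085114) = 1/1.0936 = 0.9144

α₁ = 0.914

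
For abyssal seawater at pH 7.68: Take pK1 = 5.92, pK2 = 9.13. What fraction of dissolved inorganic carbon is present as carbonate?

α₂ = 0.0337

α₂ = 1 / (1 + [H⁺]/K2 + [H⁺]²/(K1K2)) = 1 / (1 + 10^+1.45 + 10^-0.31)
   = 1 / (1 + 28.184 + 0.48978) = 1/29.674 = 0.03370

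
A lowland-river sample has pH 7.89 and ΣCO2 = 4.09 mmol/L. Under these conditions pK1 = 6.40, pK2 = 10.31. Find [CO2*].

α₀ = 1 / (1 + K1/[H⁺] + K1K2/[H⁺]²) = 1 / (1 + 10^+1.49 + 10^-0.93)
   = 1 / (1 + 30.903 + 0.11749) = 1/32.020 = 0.03123
[CO2*] = α₀ × DIC = 0.03123 × 4.09 = 0.128 mmol/L

[CO2*] = 0.128 mmol/L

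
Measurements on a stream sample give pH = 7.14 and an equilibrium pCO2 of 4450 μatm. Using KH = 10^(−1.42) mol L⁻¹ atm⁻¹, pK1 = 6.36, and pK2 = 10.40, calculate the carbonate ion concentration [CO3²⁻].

[CO2*] = KH · pCO2 = 10^(−1.42) × 4450×10^-6 = 1.692×10^-4 mol/L
α₀ = 1/(1 + K1/[H⁺] + K1K2/[H⁺]²) = 1/(1 + 10^+0.78 + 10^-2.48) = 0.1423
DIC = [CO2*]/α₀ = 1.692×10^-4 / 0.1423 = 1.189 mmol/L
[CO3²⁻] = α₂·DIC; α₂ = 0.0004711, so [CO3²⁻] = 0.0004711 × 1.189 = 0.000560 mmol/L = 0.560 μmol/L

[CO3²⁻] = 0.560 μmol/L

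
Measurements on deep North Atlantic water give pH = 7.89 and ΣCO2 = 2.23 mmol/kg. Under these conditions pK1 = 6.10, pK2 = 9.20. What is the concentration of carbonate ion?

α₂ = 1 / (1 + [H⁺]/K2 + [H⁺]²/(K1K2)) = 1 / (1 + 10^+1.31 + 10^-0.48)
   = 1 / (1 + 20.417 + 0.33113) = 1/21.749 = 0.04598
[CO3²⁻] = α₂ × DIC = 0.04598 × 2.23 = 0.103 mmol/kg

[CO3²⁻] = 0.103 mmol/kg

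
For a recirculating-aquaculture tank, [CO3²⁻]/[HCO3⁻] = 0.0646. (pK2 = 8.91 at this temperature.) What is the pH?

From K2 = [H⁺][CO3²⁻]/[HCO3⁻]:  pH = pK2 + log₁₀([CO3²⁻]/[HCO3⁻])
log₁₀(0.0646) = -1.190
pH = 8.91 + (-1.190) = 7.72

pH = 7.72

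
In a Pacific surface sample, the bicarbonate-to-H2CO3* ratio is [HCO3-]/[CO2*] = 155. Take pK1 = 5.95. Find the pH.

From K1 = [H⁺][HCO3-]/[CO2*]:  pH = pK1 + log₁₀([HCO3-]/[CO2*])
log₁₀(155) = +2.190
pH = 5.95 + (+2.190) = 8.14

pH = 8.14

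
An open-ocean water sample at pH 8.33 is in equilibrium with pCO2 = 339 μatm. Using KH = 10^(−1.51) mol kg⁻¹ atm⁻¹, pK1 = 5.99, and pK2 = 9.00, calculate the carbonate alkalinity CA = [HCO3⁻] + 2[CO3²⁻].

[CO2*] = KH · pCO2 = 10^(−1.51) × 339×10^-6 = 1.048×10^-5 mol/kg
α₀ = 1/(1 + K1/[H⁺] + K1K2/[H⁺]²) = 1/(1 + 10^+2.34 + 10^+1.67) = 0.003752
DIC = [CO2*]/α₀ = 1.048×10^-5 / 0.003752 = 2.792 mmol/kg
CA = (α₁ + 2α₂)·DIC = (0.8208 + 2×0.1755) × 2.792 = 3.27 mmol/kg

CA = 3.27 mmol/kg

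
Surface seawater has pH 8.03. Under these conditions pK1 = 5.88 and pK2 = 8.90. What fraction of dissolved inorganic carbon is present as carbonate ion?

α₂ = 1 / (1 + [H⁺]/K2 + [H⁺]²/(K1K2)) = 1 / (1 + 10^+0.87 + 10^-1.28)
   = 1 / (1 + 7.4131 + 0.052481) = 1/8.4656 = 0.1181

α₂ = 0.118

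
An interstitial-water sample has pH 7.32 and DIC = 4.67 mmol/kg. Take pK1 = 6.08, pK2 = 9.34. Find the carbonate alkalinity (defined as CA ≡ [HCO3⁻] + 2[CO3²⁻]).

CA = 4.46 mmol/kg

CA = [HCO3⁻] + 2[CO3²⁻] = (α₁ + 2α₂)·DIC
At pH 7.32: [H⁺]/K1 = 10^-1.24 = 0.057544, K2/[H⁺] = 10^-2.02 = 0.0095499
α₁ = 1/(1 + 0.057544 + 0.0095499) = 1/1.0671 = 0.9371; α₂ = α₁·K2/[H⁺] = 0.008949
α₁ + 2α₂ = 0.9550
CA = 0.9550 × 4.67 = 4.46 mmol/kg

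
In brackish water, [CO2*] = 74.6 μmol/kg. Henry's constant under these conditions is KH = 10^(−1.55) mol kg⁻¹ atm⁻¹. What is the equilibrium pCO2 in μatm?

pCO2 = 2650 μatm

KH = 10^(−1.55) = 2.818×10^-2 mol kg⁻¹ atm⁻¹
pCO2 = [CO2*]/KH = 74.6×10^-6 / 2.818×10^-2 = 2.65×10^-3 atm = 2650 μatm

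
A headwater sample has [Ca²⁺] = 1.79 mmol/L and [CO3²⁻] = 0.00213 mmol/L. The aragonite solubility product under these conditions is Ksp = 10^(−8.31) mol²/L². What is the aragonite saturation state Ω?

Ω = 0.778

Ksp = 10^(−8.31) = 4.898×10^-9
Ω = [Ca²⁺][CO3²⁻]/Ksp = (1.79×10^-3)(0.00213×10^-3) / 4.898×10^-9 = 0.778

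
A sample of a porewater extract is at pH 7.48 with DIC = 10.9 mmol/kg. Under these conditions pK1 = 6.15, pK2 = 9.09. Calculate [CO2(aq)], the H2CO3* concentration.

α₀ = 1 / (1 + K1/[H⁺] + K1K2/[H⁺]²) = 1 / (1 + 10^+1.33 + 10^-0.28)
   = 1 / (1 + 21.380 + 0.52481) = 1/22.904 = 0.04366
[CO2*] = α₀ × DIC = 0.04366 × 10.9 = 0.476 mmol/kg

[CO2*] = 0.476 mmol/kg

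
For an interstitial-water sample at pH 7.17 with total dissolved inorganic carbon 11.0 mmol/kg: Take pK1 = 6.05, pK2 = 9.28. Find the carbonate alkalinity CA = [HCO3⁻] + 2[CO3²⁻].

CA = [HCO3⁻] + 2[CO3²⁻] = (α₁ + 2α₂)·DIC
At pH 7.17: [H⁺]/K1 = 10^-1.12 = 0.075858, K2/[H⁺] = 10^-2.11 = 0.0077625
α₁ = 1/(1 + 0.075858 + 0.0077625) = 1/1.0836 = 0.9228; α₂ = α₁·K2/[H⁺] = 0.007163
α₁ + 2α₂ = 0.9372
CA = 0.9372 × 11.0 = 10.3 mmol/kg

CA = 10.3 mmol/kg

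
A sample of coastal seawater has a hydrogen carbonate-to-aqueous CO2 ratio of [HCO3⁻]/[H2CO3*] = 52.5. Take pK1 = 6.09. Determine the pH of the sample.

From K1 = [H⁺][HCO3⁻]/[H2CO3*]:  pH = pK1 + log₁₀([HCO3⁻]/[H2CO3*])
log₁₀(52.5) = +1.720
pH = 6.09 + (+1.720) = 7.81

pH = 7.81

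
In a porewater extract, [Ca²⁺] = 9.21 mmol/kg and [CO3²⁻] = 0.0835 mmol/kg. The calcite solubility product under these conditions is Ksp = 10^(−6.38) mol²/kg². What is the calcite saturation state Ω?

Ω = 1.84

Ksp = 10^(−6.38) = 4.169×10^-7
Ω = [Ca²⁺][CO3²⁻]/Ksp = (9.21×10^-3)(0.0835×10^-3) / 4.169×10^-7 = 1.84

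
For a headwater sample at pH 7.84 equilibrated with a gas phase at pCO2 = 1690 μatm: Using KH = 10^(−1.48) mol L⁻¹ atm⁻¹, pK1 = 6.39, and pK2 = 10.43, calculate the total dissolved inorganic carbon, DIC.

DIC = 1.64 mmol/L

[CO2*] = KH · pCO2 = 10^(−1.48) × 1690×10^-6 = 5.596×10^-5 mol/L
α₀ = 1/(1 + K1/[H⁺] + K1K2/[H⁺]²) = 1/(1 + 10^+1.45 + 10^-1.14) = 0.03418
DIC = [CO2*]/α₀ = 5.596×10^-5 / 0.03418 = 1.64 mmol/L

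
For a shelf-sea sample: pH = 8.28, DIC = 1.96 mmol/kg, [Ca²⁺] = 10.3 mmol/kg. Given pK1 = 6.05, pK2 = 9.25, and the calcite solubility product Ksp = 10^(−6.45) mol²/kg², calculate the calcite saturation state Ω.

α₂ = 1 / (1 + [H⁺]/K2 + [H⁺]²/(K1K2)) = 1 / (1 + 10^+0.97 + 10^-1.26)
   = 1 / (1 + 9.3325 + 0.054954) = 1/10.387 = 0.09627
[CO3²⁻] = α₂ × DIC = 0.09627 × 1.96 = 0.1887 mmol/kg
Ksp = 10^(−6.45) = 3.548×10^-7
Ω = [Ca²⁺][CO3²⁻]/Ksp = (10.3×10^-3)(1.887×10^-4) / 3.548×10^-7 = 5.48

Ω = 5.48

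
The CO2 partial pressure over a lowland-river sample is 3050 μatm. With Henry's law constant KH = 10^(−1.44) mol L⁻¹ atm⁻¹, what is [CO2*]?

KH = 10^(−1.44) = 3.631×10^-2 mol L⁻¹ atm⁻¹
[CO2*] = KH · pCO2 = 3.631×10^-2 × 3050×10^-6 atm = 1.11×10^-4 mol/L

[CO2*] = 111 μmol/L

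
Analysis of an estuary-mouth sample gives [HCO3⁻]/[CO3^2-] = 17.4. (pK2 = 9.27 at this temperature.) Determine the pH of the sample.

From K2 = [H⁺][CO3^2-]/[HCO3⁻]:  pH = pK2 − log₁₀([HCO3⁻]/[CO3^2-])
log₁₀(17.4) = +1.241
pH = 9.27 − (+1.241) = 8.03

pH = 8.03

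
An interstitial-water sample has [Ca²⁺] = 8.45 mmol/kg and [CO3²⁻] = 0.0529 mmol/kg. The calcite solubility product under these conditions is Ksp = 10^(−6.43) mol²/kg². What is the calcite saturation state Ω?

Ω = 1.20

Ksp = 10^(−6.43) = 3.715×10^-7
Ω = [Ca²⁺][CO3²⁻]/Ksp = (8.45×10^-3)(0.0529×10^-3) / 3.715×10^-7 = 1.20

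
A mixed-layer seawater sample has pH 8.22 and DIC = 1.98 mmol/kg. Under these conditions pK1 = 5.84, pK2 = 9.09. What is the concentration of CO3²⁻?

[CO3²⁻] = 0.234 mmol/kg

α₂ = 1 / (1 + [H⁺]/K2 + [H⁺]²/(K1K2)) = 1 / (1 + 10^+0.87 + 10^-1.51)
   = 1 / (1 + 7.4131 + 0.030903) = 1/8.4440 = 0.1184
[CO3²⁻] = α₂ × DIC = 0.1184 × 1.98 = 0.234 mmol/kg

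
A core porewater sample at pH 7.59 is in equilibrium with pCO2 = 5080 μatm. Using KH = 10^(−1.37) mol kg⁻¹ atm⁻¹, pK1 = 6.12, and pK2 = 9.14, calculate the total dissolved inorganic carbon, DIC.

DIC = 6.79 mmol/kg

[CO2*] = KH · pCO2 = 10^(−1.37) × 5080×10^-6 = 2.167×10^-4 mol/kg
α₀ = 1/(1 + K1/[H⁺] + K1K2/[H⁺]²) = 1/(1 + 10^+1.47 + 10^-0.08) = 0.03190
DIC = [CO2*]/α₀ = 2.167×10^-4 / 0.03190 = 6.79 mmol/kg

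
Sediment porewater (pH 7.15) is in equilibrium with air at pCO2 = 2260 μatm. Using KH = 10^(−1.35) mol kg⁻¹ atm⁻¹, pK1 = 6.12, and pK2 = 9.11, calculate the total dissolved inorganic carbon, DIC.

DIC = 1.19 mmol/kg

[CO2*] = KH · pCO2 = 10^(−1.35) × 2260×10^-6 = 1.010×10^-4 mol/kg
α₀ = 1/(1 + K1/[H⁺] + K1K2/[H⁺]²) = 1/(1 + 10^+1.03 + 10^-0.93) = 0.08451
DIC = [CO2*]/α₀ = 1.010×10^-4 / 0.08451 = 1.19 mmol/kg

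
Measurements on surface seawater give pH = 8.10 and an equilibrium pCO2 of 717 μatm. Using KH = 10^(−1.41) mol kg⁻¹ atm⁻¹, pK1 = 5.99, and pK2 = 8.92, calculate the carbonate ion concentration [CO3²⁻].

[CO2*] = KH · pCO2 = 10^(−1.41) × 717×10^-6 = 2.789×10^-5 mol/kg
α₀ = 1/(1 + K1/[H⁺] + K1K2/[H⁺]²) = 1/(1 + 10^+2.11 + 10^+1.29) = 0.006697
DIC = [CO2*]/α₀ = 2.789×10^-5 / 0.006697 = 4.165 mmol/kg
[CO3²⁻] = α₂·DIC; α₂ = 0.1306, so [CO3²⁻] = 0.1306 × 4.165 = 0.544 mmol/kg

[CO3²⁻] = 0.544 mmol/kg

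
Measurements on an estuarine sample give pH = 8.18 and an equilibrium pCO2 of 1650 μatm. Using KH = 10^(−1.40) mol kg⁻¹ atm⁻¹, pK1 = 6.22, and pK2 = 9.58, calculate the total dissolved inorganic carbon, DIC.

DIC = 6.29 mmol/kg

[CO2*] = KH · pCO2 = 10^(−1.40) × 1650×10^-6 = 6.569×10^-5 mol/kg
α₀ = 1/(1 + K1/[H⁺] + K1K2/[H⁺]²) = 1/(1 + 10^+1.96 + 10^+0.56) = 0.01043
DIC = [CO2*]/α₀ = 6.569×10^-5 / 0.01043 = 6.29 mmol/kg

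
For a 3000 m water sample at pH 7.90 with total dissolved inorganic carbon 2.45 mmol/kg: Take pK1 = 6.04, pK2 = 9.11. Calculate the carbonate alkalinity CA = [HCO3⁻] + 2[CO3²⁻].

CA = 2.56 mmol/kg

CA = [HCO3⁻] + 2[CO3²⁻] = (α₁ + 2α₂)·DIC
At pH 7.90: [H⁺]/K1 = 10^-1.86 = 0.013804, K2/[H⁺] = 10^-1.21 = 0.061660
α₁ = 1/(1 + 0.013804 + 0.061660) = 1/1.0755 = 0.9298; α₂ = α₁·K2/[H⁺] = 0.05733
α₁ + 2α₂ = 1.0445
CA = 1.0445 × 2.45 = 2.56 mmol/kg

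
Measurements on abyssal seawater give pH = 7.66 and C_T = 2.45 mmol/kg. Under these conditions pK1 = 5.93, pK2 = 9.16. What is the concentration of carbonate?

α₂ = 1 / (1 + [H⁺]/K2 + [H⁺]²/(K1K2)) = 1 / (1 + 10^+1.50 + 10^-0.23)
   = 1 / (1 + 31.623 + 0.58884) = 1/33.212 = 0.03011
[CO3²⁻] = α₂ × DIC = 0.03011 × 2.45 = 0.0738 mmol/kg

[CO3²⁻] = 0.0738 mmol/kg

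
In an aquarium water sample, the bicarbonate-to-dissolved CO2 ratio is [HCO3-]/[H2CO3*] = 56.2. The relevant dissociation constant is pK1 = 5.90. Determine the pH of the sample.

pH = 7.65

From K1 = [H⁺][HCO3-]/[H2CO3*]:  pH = pK1 + log₁₀([HCO3-]/[H2CO3*])
log₁₀(56.2) = +1.750
pH = 5.90 + (+1.750) = 7.65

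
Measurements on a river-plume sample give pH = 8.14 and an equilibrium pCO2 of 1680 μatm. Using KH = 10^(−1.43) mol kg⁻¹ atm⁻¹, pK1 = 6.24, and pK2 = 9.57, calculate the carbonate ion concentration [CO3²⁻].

[CO3²⁻] = 0.184 mmol/kg

[CO2*] = KH · pCO2 = 10^(−1.43) × 1680×10^-6 = 6.242×10^-5 mol/kg
α₀ = 1/(1 + K1/[H⁺] + K1K2/[H⁺]²) = 1/(1 + 10^+1.90 + 10^+0.47) = 0.01199
DIC = [CO2*]/α₀ = 6.242×10^-5 / 0.01199 = 5.205 mmol/kg
[CO3²⁻] = α₂·DIC; α₂ = 0.03539, so [CO3²⁻] = 0.03539 × 5.205 = 0.184 mmol/kg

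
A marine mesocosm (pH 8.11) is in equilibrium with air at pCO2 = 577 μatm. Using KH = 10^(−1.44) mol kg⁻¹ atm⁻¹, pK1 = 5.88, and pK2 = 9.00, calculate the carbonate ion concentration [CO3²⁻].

[CO3²⁻] = 0.458 mmol/kg

[CO2*] = KH · pCO2 = 10^(−1.44) × 577×10^-6 = 2.095×10^-5 mol/kg
α₀ = 1/(1 + K1/[H⁺] + K1K2/[H⁺]²) = 1/(1 + 10^+2.23 + 10^+1.34) = 0.005189
DIC = [CO2*]/α₀ = 2.095×10^-5 / 0.005189 = 4.037 mmol/kg
[CO3²⁻] = α₂·DIC; α₂ = 0.1135, so [CO3²⁻] = 0.1135 × 4.037 = 0.458 mmol/kg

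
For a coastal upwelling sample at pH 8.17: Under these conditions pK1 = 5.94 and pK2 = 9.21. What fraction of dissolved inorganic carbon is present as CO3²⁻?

α₂ = 1 / (1 + [H⁺]/K2 + [H⁺]²/(K1K2)) = 1 / (1 + 10^+1.04 + 10^-1.19)
   = 1 / (1 + 10.965 + 0.064565) = 1/12.029 = 0.08313

α₂ = 0.0831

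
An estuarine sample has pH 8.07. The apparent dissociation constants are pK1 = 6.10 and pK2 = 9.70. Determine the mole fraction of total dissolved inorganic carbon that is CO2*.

α₀ = 1 / (1 + K1/[H⁺] + K1K2/[H⁺]²) = 1 / (1 + 10^+1.97 + 10^+0.34)
   = 1 / (1 + 93.325 + 2.1878) = 1/96.513 = 0.01036

α₀ = 0.0104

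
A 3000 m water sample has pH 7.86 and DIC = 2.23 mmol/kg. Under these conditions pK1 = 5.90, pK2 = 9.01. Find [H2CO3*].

[CO2*] = 0.0226 mmol/kg

α₀ = 1 / (1 + K1/[H⁺] + K1K2/[H⁺]²) = 1 / (1 + 10^+1.96 + 10^+0.81)
   = 1 / (1 + 91.201 + 6.4565) = 1/98.658 = 0.01014
[CO2*] = α₀ × DIC = 0.01014 × 2.23 = 0.0226 mmol/kg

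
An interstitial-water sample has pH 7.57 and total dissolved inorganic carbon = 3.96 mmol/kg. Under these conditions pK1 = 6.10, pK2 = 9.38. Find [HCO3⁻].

α₁ = 1 / (1 + [H⁺]/K1 + K2/[H⁺]) = 1 / (1 + 10^-1.47 + 10^-1.81)
   = 1 / (1 + 0.033884 + 0.015488) = 1/1.0494 = 0.9530
[HCO3⁻] = α₁ × DIC = 0.9530 × 3.96 = 3.77 mmol/kg

[HCO3⁻] = 3.77 mmol/kg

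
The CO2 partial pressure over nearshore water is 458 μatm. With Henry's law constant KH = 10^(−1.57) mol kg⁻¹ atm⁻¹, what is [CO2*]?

[CO2*] = 12.3 μmol/kg

KH = 10^(−1.57) = 2.692×10^-2 mol kg⁻¹ atm⁻¹
[CO2*] = KH · pCO2 = 2.692×10^-2 × 458×10^-6 atm = 1.23×10^-5 mol/kg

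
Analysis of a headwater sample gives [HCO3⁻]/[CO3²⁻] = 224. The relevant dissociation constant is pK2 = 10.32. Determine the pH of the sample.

pH = 7.97

From K2 = [H⁺][CO3²⁻]/[HCO3⁻]:  pH = pK2 − log₁₀([HCO3⁻]/[CO3²⁻])
log₁₀(224) = +2.350
pH = 10.32 − (+2.350) = 7.97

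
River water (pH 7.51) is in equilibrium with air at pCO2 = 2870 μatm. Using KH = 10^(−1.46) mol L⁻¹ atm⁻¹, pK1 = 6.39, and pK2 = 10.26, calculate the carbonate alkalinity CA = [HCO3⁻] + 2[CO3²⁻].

CA = 1.32 mmol/L

[CO2*] = KH · pCO2 = 10^(−1.46) × 2870×10^-6 = 9.951×10^-5 mol/L
α₀ = 1/(1 + K1/[H⁺] + K1K2/[H⁺]²) = 1/(1 + 10^+1.12 + 10^-1.63) = 0.07039
DIC = [CO2*]/α₀ = 9.951×10^-5 / 0.07039 = 1.414 mmol/L
CA = (α₁ + 2α₂)·DIC = (0.9280 + 2×0.001650) × 1.414 = 1.32 mmol/L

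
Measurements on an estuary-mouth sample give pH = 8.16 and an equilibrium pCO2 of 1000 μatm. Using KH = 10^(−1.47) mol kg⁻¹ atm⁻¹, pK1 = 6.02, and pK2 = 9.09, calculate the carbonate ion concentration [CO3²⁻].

[CO2*] = KH · pCO2 = 10^(−1.47) × 1000×10^-6 = 3.388×10^-5 mol/kg
α₀ = 1/(1 + K1/[H⁺] + K1K2/[H⁺]²) = 1/(1 + 10^+2.14 + 10^+1.21) = 0.006441
DIC = [CO2*]/α₀ = 3.388×10^-5 / 0.006441 = 5.261 mmol/kg
[CO3²⁻] = α₂·DIC; α₂ = 0.1045, so [CO3²⁻] = 0.1045 × 5.261 = 0.550 mmol/kg

[CO3²⁻] = 0.550 mmol/kg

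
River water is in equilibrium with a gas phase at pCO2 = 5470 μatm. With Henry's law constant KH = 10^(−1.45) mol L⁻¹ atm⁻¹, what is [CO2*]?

[CO2*] = 194 μmol/L

KH = 10^(−1.45) = 3.548×10^-2 mol L⁻¹ atm⁻¹
[CO2*] = KH · pCO2 = 3.548×10^-2 × 5470×10^-6 atm = 1.94×10^-4 mol/L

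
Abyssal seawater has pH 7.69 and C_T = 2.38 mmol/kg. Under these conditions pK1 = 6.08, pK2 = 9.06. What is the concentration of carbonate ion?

α₂ = 1 / (1 + [H⁺]/K2 + [H⁺]²/(K1K2)) = 1 / (1 + 10^+1.37 + 10^-0.24)
   = 1 / (1 + 23.442 + 0.57544) = 1/25.018 = 0.03997
[CO3²⁻] = α₂ × DIC = 0.03997 × 2.38 = 0.0951 mmol/kg

[CO3²⁻] = 0.0951 mmol/kg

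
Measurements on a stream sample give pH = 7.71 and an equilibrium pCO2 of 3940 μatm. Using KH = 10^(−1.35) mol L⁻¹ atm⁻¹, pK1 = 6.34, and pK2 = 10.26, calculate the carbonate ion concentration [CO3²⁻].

[CO2*] = KH · pCO2 = 10^(−1.35) × 3940×10^-6 = 1.760×10^-4 mol/L
α₀ = 1/(1 + K1/[H⁺] + K1K2/[H⁺]²) = 1/(1 + 10^+1.37 + 10^-1.18) = 0.04080
DIC = [CO2*]/α₀ = 1.760×10^-4 / 0.04080 = 4.313 mmol/L
[CO3²⁻] = α₂·DIC; α₂ = 0.002696, so [CO3²⁻] = 0.002696 × 4.313 = 0.0116 mmol/L = 11.6 μmol/L

[CO3²⁻] = 11.6 μmol/L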